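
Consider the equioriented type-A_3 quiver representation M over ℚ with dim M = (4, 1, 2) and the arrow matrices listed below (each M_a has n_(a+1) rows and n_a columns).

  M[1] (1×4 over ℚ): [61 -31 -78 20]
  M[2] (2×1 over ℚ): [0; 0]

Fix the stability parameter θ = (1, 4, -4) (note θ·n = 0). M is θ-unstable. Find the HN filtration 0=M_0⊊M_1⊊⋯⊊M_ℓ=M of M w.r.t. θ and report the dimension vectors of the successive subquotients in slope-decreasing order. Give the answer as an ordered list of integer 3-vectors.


Barcode: M ≅ I[1,1]^3, I[1,2], I[3,3]^2. HN layers by μ_θ (3 steps, strictly decreasing):
  μ^(1)=4; μ^(2)=1; μ^(3)=-4

((0, 1, 0); (4, 0, 0); (0, 0, 2))


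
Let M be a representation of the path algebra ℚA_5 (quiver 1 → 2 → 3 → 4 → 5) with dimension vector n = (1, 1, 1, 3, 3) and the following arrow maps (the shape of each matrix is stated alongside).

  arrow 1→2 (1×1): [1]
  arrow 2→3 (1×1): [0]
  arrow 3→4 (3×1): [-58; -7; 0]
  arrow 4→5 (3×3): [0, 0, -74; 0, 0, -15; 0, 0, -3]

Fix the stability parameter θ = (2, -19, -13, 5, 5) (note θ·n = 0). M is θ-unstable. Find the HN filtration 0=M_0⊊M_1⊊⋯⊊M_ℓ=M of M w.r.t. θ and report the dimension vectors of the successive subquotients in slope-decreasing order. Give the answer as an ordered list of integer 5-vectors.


Via rank(M_{q-1}∘⋯∘M_p): M ≅ I[1,2], I[3,4], I[4,4], I[4,5], I[5,5]^2.
μ_θ-semistable layers: μ^(1)=5; μ^(2)=-17/2; μ^(3)=-13

((0, 0, 0, 3, 3); (1, 1, 0, 0, 0); (0, 0, 1, 0, 0))


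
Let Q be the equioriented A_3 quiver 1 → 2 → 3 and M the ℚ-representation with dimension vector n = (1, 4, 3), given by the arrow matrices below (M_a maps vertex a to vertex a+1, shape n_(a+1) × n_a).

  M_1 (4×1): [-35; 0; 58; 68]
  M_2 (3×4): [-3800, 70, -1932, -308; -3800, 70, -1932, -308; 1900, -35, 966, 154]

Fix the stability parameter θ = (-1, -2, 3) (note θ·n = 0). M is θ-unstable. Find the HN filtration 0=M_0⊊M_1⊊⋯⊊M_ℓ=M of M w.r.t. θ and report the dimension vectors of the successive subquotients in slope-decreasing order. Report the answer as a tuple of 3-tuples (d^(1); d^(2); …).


Via rank(M_{q-1}∘⋯∘M_p): M ≅ I[1,2], I[2,2]^2, I[2,3], I[3,3]^2.
μ_θ-semistable layers: μ^(1)=3; μ^(2)=-3/2; μ^(3)=-2

((0, 0, 3); (1, 1, 0); (0, 3, 0))


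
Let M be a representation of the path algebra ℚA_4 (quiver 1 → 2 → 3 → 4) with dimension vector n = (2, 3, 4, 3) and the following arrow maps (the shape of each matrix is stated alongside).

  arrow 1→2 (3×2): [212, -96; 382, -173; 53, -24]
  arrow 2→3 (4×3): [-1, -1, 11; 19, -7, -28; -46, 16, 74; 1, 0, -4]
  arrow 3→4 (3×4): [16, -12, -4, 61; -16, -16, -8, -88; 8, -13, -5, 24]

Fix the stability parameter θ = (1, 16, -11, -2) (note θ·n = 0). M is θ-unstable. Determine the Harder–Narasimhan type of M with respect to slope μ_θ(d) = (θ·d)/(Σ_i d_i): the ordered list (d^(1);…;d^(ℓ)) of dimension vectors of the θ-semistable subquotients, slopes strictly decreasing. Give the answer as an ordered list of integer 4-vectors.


Barcode: M ≅ I[1,3], I[1,4], I[2,4], I[3,4]. HN layers by μ_θ (4 steps, strictly decreasing):
  μ^(1)=5/2; μ^(2)=1; μ^(3)=-2; μ^(4)=-11

((0, 1, 1, 0); (2, 2, 2, 2); (0, 0, 0, 1); (0, 0, 1, 0))


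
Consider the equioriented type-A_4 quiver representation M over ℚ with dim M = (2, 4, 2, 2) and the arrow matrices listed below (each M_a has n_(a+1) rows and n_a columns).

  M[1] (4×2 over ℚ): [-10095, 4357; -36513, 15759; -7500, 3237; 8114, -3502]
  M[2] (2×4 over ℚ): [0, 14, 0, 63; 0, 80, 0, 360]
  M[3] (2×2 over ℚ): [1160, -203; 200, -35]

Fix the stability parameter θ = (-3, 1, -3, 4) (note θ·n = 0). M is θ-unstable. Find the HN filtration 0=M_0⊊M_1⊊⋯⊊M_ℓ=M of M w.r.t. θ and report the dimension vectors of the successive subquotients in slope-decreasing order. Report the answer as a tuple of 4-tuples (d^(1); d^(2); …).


Interval decomposition of M: I[1,2]^2, I[2,2], I[2,3], I[3,4], I[4,4].
HN type (ℓ=4): μ^(1)=4; μ^(2)=1; μ^(3)=-1; μ^(4)=-3

((0, 0, 0, 2); (0, 3, 0, 0); (0, 1, 1, 0); (2, 0, 1, 0))


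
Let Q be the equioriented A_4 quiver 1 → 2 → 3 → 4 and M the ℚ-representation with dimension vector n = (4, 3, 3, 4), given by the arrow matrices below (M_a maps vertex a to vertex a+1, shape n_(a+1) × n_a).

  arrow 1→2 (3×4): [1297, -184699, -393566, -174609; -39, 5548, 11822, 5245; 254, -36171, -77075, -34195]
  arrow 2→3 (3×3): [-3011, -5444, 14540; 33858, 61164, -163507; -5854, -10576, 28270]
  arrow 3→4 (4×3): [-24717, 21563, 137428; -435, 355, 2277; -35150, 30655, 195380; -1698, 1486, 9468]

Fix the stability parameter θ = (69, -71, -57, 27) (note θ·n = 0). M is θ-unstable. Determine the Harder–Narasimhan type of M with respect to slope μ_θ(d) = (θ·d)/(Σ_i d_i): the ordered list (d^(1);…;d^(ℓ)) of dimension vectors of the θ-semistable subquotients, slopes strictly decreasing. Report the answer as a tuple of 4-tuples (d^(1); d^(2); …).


Interval decomposition of M: I[1,1], I[1,2], I[1,4]^2, I[3,4], I[4,4].
HN type (ℓ=5): μ^(1)=69; μ^(2)=27; μ^(3)=-1; μ^(4)=-59/3; μ^(5)=-57

((1, 0, 0, 0); (0, 0, 0, 4); (1, 1, 0, 0); (2, 2, 2, 0); (0, 0, 1, 0))


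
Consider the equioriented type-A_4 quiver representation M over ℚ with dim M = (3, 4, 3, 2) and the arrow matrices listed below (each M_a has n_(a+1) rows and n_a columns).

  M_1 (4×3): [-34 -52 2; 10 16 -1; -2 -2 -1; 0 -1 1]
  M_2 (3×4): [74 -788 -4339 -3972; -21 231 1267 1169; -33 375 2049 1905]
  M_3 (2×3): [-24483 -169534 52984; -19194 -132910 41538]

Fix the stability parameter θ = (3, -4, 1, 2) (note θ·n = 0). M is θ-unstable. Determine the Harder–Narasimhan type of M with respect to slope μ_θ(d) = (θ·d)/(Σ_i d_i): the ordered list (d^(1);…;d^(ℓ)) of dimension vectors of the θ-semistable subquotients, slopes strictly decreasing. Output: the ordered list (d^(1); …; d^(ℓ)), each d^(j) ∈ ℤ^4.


Via rank(M_{q-1}∘⋯∘M_p): M ≅ I[1,2], I[1,3], I[1,4], I[2,2], I[3,4].
μ_θ-semistable layers: μ^(1)=2; μ^(2)=1; μ^(3)=-1/2; μ^(4)=-4

((0, 0, 0, 2); (0, 0, 3, 0); (3, 3, 0, 0); (0, 1, 0, 0))


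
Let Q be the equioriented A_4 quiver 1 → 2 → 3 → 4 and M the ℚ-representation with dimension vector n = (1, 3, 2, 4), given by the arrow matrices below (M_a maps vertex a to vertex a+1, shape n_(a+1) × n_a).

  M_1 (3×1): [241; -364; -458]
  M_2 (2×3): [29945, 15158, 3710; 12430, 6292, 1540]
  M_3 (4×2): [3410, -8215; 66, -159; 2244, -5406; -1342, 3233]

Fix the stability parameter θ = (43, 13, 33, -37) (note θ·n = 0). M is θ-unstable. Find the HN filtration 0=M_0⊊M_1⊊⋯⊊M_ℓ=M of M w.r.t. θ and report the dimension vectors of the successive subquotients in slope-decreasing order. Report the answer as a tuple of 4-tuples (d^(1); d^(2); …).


Interval decomposition of M: I[1,3], I[2,2]^2, I[3,4], I[4,4]^3.
HN type (ℓ=5): μ^(1)=33; μ^(2)=28; μ^(3)=13; μ^(4)=-2; μ^(5)=-37

((0, 0, 1, 0); (1, 1, 0, 0); (0, 2, 0, 0); (0, 0, 1, 1); (0, 0, 0, 3))


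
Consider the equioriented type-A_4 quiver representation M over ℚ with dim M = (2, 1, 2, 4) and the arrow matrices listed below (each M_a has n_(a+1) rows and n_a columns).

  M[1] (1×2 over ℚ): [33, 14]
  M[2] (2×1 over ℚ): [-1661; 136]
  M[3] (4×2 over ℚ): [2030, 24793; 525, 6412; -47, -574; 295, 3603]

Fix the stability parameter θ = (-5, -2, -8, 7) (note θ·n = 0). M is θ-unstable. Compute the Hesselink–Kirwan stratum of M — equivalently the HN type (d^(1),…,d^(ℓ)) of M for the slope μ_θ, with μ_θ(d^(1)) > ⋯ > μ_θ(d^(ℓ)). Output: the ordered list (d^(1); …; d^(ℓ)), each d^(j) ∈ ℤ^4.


Interval decomposition of M: I[1,1], I[1,4], I[3,4], I[4,4]^2.
HN type (ℓ=3): μ^(1)=7; μ^(2)=-5; μ^(3)=-8

((0, 0, 0, 4); (2, 1, 1, 0); (0, 0, 1, 0))


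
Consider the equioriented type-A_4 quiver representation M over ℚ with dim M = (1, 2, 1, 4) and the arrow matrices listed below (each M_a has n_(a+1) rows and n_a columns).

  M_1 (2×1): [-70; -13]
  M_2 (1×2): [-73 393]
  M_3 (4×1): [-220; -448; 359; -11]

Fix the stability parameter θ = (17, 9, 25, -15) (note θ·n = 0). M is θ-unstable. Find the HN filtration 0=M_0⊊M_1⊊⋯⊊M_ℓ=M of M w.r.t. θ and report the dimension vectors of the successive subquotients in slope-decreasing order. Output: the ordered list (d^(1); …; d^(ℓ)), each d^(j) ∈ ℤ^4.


Barcode: M ≅ I[1,4], I[2,2], I[4,4]^3. HN layers by μ_θ (2 steps, strictly decreasing):
  μ^(1)=9; μ^(2)=-15

((1, 2, 1, 1); (0, 0, 0, 3))


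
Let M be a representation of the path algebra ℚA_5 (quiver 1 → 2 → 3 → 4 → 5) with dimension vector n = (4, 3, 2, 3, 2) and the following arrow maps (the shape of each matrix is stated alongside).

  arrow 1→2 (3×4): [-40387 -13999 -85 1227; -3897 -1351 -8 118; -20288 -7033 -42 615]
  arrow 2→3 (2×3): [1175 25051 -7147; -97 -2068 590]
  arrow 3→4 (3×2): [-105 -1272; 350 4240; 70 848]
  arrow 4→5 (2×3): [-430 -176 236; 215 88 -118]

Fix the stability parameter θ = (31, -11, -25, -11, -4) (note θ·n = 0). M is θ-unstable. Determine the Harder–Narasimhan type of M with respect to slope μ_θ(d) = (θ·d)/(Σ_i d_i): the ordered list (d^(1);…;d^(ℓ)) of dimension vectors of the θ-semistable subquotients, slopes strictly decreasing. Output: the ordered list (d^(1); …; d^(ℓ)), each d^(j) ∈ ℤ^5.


Interval decomposition of M: I[1,1], I[1,2], I[1,3], I[1,5], I[4,4]^2, I[5,5].
HN type (ℓ=5): μ^(1)=31; μ^(2)=10; μ^(3)=-5/3; μ^(4)=-4; μ^(5)=-11

((1, 0, 0, 0, 0); (1, 1, 0, 0, 0); (1, 1, 1, 0, 0); (1, 1, 1, 1, 2); (0, 0, 0, 2, 0))


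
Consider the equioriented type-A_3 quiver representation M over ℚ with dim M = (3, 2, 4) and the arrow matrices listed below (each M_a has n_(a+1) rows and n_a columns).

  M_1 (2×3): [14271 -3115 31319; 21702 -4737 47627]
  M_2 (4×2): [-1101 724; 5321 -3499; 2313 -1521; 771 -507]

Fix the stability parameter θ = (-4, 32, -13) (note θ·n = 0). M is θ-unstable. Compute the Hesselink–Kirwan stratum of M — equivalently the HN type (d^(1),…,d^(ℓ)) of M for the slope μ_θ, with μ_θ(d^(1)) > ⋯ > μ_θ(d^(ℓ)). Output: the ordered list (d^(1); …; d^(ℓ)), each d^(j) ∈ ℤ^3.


Barcode: M ≅ I[1,1], I[1,3]^2, I[3,3]^2. HN layers by μ_θ (3 steps, strictly decreasing):
  μ^(1)=19/2; μ^(2)=-4; μ^(3)=-13

((0, 2, 2); (3, 0, 0); (0, 0, 2))


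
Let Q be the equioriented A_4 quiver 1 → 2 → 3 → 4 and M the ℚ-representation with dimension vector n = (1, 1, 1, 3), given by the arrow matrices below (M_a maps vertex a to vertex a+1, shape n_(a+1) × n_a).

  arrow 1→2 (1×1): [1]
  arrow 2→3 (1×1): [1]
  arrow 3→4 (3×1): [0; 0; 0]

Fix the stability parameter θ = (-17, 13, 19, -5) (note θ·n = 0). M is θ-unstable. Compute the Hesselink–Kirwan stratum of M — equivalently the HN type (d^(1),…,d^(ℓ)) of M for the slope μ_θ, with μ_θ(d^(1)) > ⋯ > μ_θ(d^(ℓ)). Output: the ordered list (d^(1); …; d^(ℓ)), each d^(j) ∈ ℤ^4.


Via rank(M_{q-1}∘⋯∘M_p): M ≅ I[1,3], I[4,4]^3.
μ_θ-semistable layers: μ^(1)=19; μ^(2)=13; μ^(3)=-5; μ^(4)=-17

((0, 0, 1, 0); (0, 1, 0, 0); (0, 0, 0, 3); (1, 0, 0, 0))


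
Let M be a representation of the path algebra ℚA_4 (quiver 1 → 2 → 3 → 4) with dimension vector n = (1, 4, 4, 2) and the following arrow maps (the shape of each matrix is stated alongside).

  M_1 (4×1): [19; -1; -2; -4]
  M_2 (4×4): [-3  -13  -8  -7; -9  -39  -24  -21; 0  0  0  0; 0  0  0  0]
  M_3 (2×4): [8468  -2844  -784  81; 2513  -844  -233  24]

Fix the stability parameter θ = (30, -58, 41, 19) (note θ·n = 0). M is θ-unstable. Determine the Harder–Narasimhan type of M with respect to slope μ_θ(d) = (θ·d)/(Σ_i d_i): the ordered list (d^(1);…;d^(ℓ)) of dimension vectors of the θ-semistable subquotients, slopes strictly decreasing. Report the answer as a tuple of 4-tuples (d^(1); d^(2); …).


Interval decomposition of M: I[1,2], I[2,2]^2, I[2,4], I[3,3]^2, I[3,4].
HN type (ℓ=4): μ^(1)=41; μ^(2)=30; μ^(3)=-14; μ^(4)=-58

((0, 0, 2, 0); (0, 0, 2, 2); (1, 1, 0, 0); (0, 3, 0, 0))


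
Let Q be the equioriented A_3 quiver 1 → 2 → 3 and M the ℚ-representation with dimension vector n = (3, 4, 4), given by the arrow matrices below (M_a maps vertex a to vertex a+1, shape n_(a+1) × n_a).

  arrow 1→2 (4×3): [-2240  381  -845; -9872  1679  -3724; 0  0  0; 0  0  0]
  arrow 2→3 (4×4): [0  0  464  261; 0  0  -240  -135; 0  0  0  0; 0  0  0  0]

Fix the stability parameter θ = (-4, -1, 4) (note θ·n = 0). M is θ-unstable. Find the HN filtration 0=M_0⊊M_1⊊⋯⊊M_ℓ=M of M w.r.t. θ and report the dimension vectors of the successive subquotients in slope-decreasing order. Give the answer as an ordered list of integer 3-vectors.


Interval decomposition of M: I[1,1], I[1,2]^2, I[2,2], I[2,3], I[3,3]^3.
HN type (ℓ=3): μ^(1)=4; μ^(2)=-1; μ^(3)=-4

((0, 0, 4); (0, 4, 0); (3, 0, 0))


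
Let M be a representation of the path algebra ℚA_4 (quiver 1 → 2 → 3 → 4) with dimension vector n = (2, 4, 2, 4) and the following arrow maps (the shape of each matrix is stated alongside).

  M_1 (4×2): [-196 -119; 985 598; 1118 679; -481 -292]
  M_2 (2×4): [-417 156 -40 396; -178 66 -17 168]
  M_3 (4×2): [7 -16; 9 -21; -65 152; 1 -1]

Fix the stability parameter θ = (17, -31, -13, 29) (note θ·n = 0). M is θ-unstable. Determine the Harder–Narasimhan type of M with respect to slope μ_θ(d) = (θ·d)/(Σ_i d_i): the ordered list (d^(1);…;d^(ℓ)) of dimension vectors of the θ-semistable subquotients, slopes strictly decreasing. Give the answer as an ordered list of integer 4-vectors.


Via rank(M_{q-1}∘⋯∘M_p): M ≅ I[1,2], I[1,4], I[2,2], I[2,4], I[4,4]^2.
μ_θ-semistable layers: μ^(1)=29; μ^(2)=-7; μ^(3)=-9; μ^(4)=-13; μ^(5)=-31

((0, 0, 0, 4); (1, 1, 0, 0); (1, 1, 1, 0); (0, 0, 1, 0); (0, 2, 0, 0))


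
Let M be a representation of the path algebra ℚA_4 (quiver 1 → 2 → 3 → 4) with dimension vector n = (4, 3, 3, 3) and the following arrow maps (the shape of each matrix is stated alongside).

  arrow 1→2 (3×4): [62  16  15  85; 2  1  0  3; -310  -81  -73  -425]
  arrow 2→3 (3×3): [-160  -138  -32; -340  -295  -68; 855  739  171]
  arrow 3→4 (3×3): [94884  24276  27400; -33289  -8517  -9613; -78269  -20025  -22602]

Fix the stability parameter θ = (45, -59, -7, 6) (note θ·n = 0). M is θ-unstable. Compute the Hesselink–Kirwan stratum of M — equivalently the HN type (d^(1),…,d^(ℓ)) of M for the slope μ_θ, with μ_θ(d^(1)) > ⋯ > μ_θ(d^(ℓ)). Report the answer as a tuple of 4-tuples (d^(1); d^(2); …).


Interval decomposition of M: I[1,1], I[1,2], I[1,4]^2, I[3,3], I[4,4].
HN type (ℓ=3): μ^(1)=45; μ^(2)=6; μ^(3)=-7

((1, 0, 0, 0); (0, 0, 0, 3); (3, 3, 3, 0))


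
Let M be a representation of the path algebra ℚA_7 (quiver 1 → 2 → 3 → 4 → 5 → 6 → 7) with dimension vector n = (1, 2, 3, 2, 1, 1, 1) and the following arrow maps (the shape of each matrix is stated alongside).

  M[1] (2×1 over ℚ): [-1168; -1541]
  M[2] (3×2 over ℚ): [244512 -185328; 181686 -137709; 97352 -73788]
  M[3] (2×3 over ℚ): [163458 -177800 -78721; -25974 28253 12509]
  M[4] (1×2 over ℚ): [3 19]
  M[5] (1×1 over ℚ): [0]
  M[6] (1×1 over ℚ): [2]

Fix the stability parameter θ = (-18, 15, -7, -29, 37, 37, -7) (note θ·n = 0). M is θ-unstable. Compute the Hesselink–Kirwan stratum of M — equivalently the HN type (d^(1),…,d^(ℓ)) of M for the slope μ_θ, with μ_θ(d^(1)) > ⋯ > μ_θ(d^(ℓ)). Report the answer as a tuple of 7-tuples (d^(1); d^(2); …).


Barcode: M ≅ I[1,5], I[2,2], I[3,3], I[3,4], I[6,7]. HN layers by μ_θ (4 steps, strictly decreasing):
  μ^(1)=37; μ^(2)=15; μ^(3)=-7; μ^(4)=-18

((0, 0, 0, 0, 1, 0, 0); (0, 1, 0, 0, 0, 1, 1); (0, 1, 2, 1, 0, 0, 0); (1, 0, 1, 1, 0, 0, 0))


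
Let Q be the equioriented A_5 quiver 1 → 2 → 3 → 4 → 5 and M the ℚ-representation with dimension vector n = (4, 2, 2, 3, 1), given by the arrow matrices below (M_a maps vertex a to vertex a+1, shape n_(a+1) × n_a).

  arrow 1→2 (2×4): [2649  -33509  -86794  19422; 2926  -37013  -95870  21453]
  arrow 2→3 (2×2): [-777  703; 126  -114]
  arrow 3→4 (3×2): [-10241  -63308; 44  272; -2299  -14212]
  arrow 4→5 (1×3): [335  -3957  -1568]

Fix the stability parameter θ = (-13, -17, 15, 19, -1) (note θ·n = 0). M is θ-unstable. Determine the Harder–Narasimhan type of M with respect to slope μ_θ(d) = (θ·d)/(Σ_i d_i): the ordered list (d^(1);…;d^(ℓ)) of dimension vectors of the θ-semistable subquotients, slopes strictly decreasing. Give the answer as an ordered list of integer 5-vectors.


Interval decomposition of M: I[1,1]^2, I[1,2], I[1,5], I[3,3], I[4,4]^2.
HN type (ℓ=5): μ^(1)=19; μ^(2)=15; μ^(3)=11; μ^(4)=-13; μ^(5)=-15

((0, 0, 0, 2, 0); (0, 0, 1, 0, 0); (0, 0, 1, 1, 1); (2, 0, 0, 0, 0); (2, 2, 0, 0, 0))


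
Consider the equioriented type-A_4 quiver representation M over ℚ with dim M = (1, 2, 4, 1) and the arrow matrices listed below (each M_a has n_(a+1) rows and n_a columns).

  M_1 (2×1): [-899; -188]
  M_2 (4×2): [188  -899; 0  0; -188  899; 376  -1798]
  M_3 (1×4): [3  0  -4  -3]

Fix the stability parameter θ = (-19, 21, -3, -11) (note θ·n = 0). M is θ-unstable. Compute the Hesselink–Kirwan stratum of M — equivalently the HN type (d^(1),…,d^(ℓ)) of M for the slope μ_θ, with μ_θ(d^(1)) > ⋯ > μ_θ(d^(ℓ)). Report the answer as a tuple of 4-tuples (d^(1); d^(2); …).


Interval decomposition of M: I[1,2], I[2,4], I[3,3]^3.
HN type (ℓ=4): μ^(1)=21; μ^(2)=7/3; μ^(3)=-3; μ^(4)=-19

((0, 1, 0, 0); (0, 1, 1, 1); (0, 0, 3, 0); (1, 0, 0, 0))


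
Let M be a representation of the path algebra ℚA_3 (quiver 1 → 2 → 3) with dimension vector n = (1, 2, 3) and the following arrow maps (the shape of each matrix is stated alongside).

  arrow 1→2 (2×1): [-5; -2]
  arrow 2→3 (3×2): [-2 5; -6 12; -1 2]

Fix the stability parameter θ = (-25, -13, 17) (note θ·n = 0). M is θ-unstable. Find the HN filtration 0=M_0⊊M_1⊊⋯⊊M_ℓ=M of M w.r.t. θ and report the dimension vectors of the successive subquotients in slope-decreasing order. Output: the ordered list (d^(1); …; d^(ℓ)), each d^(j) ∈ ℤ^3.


Barcode: M ≅ I[1,3], I[2,3], I[3,3]. HN layers by μ_θ (3 steps, strictly decreasing):
  μ^(1)=17; μ^(2)=-13; μ^(3)=-25

((0, 0, 3); (0, 2, 0); (1, 0, 0))


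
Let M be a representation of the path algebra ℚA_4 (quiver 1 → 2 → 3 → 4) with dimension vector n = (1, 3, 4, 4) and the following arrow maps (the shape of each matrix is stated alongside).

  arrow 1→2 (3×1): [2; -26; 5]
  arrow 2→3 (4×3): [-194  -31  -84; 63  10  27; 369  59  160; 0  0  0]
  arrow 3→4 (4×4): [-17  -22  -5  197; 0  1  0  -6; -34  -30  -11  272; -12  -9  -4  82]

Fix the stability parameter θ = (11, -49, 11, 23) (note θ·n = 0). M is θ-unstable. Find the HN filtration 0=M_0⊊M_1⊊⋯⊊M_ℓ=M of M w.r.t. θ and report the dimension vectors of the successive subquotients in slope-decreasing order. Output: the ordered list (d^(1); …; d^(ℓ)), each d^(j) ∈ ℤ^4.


Interval decomposition of M: I[1,4], I[2,4]^2, I[3,3], I[4,4].
HN type (ℓ=4): μ^(1)=23; μ^(2)=11; μ^(3)=-19; μ^(4)=-49

((0, 0, 0, 4); (0, 0, 4, 0); (1, 1, 0, 0); (0, 2, 0, 0))


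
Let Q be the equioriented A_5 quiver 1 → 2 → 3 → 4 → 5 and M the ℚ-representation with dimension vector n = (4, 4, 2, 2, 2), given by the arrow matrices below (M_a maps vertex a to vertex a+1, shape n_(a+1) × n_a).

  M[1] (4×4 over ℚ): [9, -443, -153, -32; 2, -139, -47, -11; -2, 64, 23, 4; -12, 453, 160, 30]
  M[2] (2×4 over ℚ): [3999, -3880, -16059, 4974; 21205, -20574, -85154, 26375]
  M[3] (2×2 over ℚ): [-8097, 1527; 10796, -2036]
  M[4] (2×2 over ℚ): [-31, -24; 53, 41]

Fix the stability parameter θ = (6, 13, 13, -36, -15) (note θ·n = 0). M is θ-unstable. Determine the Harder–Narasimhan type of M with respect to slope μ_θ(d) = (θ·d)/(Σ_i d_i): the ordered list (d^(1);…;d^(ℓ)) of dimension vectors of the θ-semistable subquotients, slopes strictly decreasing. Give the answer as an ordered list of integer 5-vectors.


Via rank(M_{q-1}∘⋯∘M_p): M ≅ I[1,2]^2, I[1,3], I[1,5], I[4,5].
μ_θ-semistable layers: μ^(1)=13; μ^(2)=6; μ^(3)=-19/5; μ^(4)=-15; μ^(5)=-36

((0, 3, 1, 0, 0); (3, 0, 0, 0, 0); (1, 1, 1, 1, 1); (0, 0, 0, 0, 1); (0, 0, 0, 1, 0))


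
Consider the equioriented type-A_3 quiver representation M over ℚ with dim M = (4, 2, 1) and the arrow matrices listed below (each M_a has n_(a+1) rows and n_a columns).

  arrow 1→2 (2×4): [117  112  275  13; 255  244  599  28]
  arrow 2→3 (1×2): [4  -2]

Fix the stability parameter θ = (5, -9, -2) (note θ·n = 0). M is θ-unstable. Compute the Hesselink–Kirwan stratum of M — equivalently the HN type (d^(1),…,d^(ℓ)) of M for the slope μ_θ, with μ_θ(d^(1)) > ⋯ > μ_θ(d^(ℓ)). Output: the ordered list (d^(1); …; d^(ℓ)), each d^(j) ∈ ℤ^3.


Via rank(M_{q-1}∘⋯∘M_p): M ≅ I[1,1]^2, I[1,2], I[1,3].
μ_θ-semistable layers: μ^(1)=5; μ^(2)=-2

((2, 0, 0); (2, 2, 1))


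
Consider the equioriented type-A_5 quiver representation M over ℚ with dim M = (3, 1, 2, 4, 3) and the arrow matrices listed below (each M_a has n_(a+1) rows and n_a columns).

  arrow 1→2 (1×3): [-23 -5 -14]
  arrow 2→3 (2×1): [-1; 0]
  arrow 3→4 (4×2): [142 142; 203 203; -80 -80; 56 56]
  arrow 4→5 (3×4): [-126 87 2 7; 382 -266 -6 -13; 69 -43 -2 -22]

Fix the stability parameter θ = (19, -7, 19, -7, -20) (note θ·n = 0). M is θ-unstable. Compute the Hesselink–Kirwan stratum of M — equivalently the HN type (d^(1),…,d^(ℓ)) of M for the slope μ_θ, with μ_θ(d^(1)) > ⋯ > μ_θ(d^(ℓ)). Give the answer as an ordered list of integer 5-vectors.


Via rank(M_{q-1}∘⋯∘M_p): M ≅ I[1,1]^2, I[1,5], I[3,3], I[4,4], I[4,5]^2.
μ_θ-semistable layers: μ^(1)=19; μ^(2)=4/5; μ^(3)=-7; μ^(4)=-27/2

((2, 0, 1, 0, 0); (1, 1, 1, 1, 1); (0, 0, 0, 1, 0); (0, 0, 0, 2, 2))


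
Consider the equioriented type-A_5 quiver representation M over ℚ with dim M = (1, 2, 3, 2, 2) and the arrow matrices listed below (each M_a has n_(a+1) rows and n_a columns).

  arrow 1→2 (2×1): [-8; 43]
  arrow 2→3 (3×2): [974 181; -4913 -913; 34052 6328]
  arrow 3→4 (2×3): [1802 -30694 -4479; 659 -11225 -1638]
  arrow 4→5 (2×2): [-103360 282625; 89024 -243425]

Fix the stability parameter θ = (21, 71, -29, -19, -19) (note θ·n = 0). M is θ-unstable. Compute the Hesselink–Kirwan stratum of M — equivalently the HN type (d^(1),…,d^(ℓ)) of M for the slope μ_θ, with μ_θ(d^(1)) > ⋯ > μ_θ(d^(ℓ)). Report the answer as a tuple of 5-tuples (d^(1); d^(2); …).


Interval decomposition of M: I[1,3], I[2,5], I[3,4], I[5,5].
HN type (ℓ=4): μ^(1)=21; μ^(2)=1; μ^(3)=-19; μ^(4)=-29

((1, 1, 1, 0, 0); (0, 1, 1, 1, 1); (0, 0, 0, 1, 1); (0, 0, 1, 0, 0))


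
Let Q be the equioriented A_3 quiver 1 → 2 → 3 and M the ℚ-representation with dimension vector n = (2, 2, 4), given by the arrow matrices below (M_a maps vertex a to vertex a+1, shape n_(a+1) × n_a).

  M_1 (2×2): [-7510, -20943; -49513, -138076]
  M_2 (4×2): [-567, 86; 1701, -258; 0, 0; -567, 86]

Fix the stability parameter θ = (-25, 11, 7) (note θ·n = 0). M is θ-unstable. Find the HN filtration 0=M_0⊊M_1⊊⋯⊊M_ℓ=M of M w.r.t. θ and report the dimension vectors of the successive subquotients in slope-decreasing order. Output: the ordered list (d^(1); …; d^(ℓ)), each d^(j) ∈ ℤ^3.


Via rank(M_{q-1}∘⋯∘M_p): M ≅ I[1,2], I[1,3], I[3,3]^3.
μ_θ-semistable layers: μ^(1)=11; μ^(2)=9; μ^(3)=7; μ^(4)=-25

((0, 1, 0); (0, 1, 1); (0, 0, 3); (2, 0, 0))


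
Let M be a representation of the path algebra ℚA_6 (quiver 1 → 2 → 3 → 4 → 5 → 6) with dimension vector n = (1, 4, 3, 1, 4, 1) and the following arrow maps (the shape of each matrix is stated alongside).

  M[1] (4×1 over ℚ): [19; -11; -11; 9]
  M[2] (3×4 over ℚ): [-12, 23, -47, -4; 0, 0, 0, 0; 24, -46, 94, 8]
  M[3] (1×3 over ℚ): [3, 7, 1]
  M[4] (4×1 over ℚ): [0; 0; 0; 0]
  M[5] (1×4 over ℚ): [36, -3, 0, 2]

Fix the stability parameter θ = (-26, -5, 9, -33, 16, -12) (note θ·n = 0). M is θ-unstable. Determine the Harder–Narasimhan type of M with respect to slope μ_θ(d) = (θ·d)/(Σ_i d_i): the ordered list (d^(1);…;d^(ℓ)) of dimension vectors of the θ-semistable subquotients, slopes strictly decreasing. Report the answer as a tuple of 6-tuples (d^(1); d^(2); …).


Interval decomposition of M: I[1,2], I[2,2]^2, I[2,4], I[3,3]^2, I[5,5]^3, I[5,6].
HN type (ℓ=6): μ^(1)=16; μ^(2)=9; μ^(3)=2; μ^(4)=-5; μ^(5)=-29/3; μ^(6)=-26

((0, 0, 0, 0, 3, 0); (0, 0, 2, 0, 0, 0); (0, 0, 0, 0, 1, 1); (0, 3, 0, 0, 0, 0); (0, 1, 1, 1, 0, 0); (1, 0, 0, 0, 0, 0))


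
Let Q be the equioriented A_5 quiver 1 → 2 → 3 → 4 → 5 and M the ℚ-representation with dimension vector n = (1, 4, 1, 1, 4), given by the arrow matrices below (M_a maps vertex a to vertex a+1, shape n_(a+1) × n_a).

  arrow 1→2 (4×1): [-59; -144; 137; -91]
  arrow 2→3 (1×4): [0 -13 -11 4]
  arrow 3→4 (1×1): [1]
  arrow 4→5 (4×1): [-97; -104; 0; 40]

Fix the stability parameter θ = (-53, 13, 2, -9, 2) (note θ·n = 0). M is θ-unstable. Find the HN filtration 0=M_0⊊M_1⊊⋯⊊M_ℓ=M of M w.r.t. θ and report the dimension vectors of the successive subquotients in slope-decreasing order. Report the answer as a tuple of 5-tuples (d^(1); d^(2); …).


Via rank(M_{q-1}∘⋯∘M_p): M ≅ I[1,5], I[2,2]^3, I[5,5]^3.
μ_θ-semistable layers: μ^(1)=13; μ^(2)=2; μ^(3)=-53

((0, 3, 0, 0, 0); (0, 1, 1, 1, 4); (1, 0, 0, 0, 0))


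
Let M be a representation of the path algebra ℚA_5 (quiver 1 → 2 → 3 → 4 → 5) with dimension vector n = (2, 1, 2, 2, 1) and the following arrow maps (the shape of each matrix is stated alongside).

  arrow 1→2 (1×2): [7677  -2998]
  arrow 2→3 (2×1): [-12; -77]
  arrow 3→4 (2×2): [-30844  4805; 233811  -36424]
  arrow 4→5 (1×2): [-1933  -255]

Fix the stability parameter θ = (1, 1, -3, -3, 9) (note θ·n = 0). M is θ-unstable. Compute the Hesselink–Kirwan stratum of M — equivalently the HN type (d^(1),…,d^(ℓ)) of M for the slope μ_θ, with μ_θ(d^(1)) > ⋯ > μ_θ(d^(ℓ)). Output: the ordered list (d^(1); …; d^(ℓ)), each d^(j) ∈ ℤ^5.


Interval decomposition of M: I[1,1], I[1,5], I[3,4].
HN type (ℓ=4): μ^(1)=9; μ^(2)=1; μ^(3)=-1; μ^(4)=-3

((0, 0, 0, 0, 1); (1, 0, 0, 0, 0); (1, 1, 1, 1, 0); (0, 0, 1, 1, 0))


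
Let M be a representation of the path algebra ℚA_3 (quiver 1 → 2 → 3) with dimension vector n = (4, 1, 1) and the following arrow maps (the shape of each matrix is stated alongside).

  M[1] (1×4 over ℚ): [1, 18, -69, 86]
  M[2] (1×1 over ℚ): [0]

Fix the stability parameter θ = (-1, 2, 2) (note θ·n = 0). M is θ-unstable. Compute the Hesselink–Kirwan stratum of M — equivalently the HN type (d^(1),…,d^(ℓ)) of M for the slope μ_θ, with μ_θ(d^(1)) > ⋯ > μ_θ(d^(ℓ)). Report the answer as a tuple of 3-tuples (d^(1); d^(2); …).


Barcode: M ≅ I[1,1]^3, I[1,2], I[3,3]. HN layers by μ_θ (2 steps, strictly decreasing):
  μ^(1)=2; μ^(2)=-1

((0, 1, 1); (4, 0, 0))


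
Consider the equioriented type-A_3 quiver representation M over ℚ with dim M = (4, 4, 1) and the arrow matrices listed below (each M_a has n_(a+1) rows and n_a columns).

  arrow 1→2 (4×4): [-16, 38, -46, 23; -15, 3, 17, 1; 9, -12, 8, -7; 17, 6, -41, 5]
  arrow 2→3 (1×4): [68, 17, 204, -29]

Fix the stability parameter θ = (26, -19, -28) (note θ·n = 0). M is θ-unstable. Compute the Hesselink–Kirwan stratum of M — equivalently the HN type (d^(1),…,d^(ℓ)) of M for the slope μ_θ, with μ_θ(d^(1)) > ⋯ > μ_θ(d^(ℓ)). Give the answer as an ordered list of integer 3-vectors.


Interval decomposition of M: I[1,2]^3, I[1,3].
HN type (ℓ=2): μ^(1)=7/2; μ^(2)=-7

((3, 3, 0); (1, 1, 1))


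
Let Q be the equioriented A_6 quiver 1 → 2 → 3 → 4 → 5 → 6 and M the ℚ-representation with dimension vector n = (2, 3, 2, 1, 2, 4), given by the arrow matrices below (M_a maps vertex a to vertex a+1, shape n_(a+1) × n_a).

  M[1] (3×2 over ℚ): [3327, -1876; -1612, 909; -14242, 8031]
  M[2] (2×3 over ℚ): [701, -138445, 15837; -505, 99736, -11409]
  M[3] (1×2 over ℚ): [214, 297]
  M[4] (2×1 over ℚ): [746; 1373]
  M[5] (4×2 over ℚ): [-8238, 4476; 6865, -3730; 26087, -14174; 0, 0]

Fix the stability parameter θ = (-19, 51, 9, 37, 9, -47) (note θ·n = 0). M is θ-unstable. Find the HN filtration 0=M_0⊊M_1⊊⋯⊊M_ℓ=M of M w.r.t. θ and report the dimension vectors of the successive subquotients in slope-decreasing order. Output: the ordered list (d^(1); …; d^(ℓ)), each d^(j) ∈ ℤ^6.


Barcode: M ≅ I[1,3], I[1,5], I[2,2], I[5,6], I[6,6]^3. HN layers by μ_θ (5 steps, strictly decreasing):
  μ^(1)=51; μ^(2)=30; μ^(3)=53/2; μ^(4)=-19; μ^(5)=-47

((0, 1, 0, 0, 0, 0); (0, 1, 1, 0, 0, 0); (0, 1, 1, 1, 1, 0); (2, 0, 0, 0, 1, 1); (0, 0, 0, 0, 0, 3))


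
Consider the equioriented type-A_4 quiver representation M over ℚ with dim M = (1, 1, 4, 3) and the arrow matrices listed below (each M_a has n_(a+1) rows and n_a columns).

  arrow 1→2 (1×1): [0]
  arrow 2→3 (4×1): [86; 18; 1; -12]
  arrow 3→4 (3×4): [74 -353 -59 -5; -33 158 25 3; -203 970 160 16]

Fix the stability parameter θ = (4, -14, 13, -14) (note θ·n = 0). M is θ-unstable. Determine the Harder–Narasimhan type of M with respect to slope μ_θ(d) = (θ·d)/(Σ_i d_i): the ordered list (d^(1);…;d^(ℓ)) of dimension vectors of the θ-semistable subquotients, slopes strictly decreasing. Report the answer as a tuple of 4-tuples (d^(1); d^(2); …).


Interval decomposition of M: I[1,1], I[2,4], I[3,3], I[3,4]^2.
HN type (ℓ=4): μ^(1)=13; μ^(2)=4; μ^(3)=-1/2; μ^(4)=-14

((0, 0, 1, 0); (1, 0, 0, 0); (0, 0, 3, 3); (0, 1, 0, 0))


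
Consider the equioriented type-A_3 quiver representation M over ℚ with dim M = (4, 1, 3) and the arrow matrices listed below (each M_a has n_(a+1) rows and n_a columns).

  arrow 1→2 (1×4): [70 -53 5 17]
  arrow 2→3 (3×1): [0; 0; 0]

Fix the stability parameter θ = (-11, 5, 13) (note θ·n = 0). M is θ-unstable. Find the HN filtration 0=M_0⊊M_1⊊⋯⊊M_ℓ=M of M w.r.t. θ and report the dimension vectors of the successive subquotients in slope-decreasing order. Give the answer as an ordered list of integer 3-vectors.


Via rank(M_{q-1}∘⋯∘M_p): M ≅ I[1,1]^3, I[1,2], I[3,3]^3.
μ_θ-semistable layers: μ^(1)=13; μ^(2)=5; μ^(3)=-11

((0, 0, 3); (0, 1, 0); (4, 0, 0))


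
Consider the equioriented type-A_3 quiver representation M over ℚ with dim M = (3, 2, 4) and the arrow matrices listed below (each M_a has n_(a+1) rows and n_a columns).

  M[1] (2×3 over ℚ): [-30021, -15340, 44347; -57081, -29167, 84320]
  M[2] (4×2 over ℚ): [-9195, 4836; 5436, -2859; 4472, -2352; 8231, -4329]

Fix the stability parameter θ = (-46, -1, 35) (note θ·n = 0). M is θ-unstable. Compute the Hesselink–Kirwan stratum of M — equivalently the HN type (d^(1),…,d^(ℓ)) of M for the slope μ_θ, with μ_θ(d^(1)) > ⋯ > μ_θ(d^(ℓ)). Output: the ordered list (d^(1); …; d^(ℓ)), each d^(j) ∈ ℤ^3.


Barcode: M ≅ I[1,1], I[1,3]^2, I[3,3]^2. HN layers by μ_θ (3 steps, strictly decreasing):
  μ^(1)=35; μ^(2)=-1; μ^(3)=-46

((0, 0, 4); (0, 2, 0); (3, 0, 0))


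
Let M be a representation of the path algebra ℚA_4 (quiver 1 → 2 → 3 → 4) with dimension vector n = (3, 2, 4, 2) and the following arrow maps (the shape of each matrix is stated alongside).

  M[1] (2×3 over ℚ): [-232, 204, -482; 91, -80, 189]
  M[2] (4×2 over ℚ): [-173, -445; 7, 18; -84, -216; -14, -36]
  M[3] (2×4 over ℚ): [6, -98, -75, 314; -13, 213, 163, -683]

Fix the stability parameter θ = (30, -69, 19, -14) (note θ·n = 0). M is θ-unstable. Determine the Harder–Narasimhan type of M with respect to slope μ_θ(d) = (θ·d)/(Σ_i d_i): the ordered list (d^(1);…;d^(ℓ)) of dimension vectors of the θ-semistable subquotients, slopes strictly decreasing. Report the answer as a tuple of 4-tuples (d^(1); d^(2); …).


Via rank(M_{q-1}∘⋯∘M_p): M ≅ I[1,1], I[1,3], I[1,4], I[3,3], I[3,4].
μ_θ-semistable layers: μ^(1)=30; μ^(2)=19; μ^(3)=5/2; μ^(4)=-39/2

((1, 0, 0, 0); (0, 0, 2, 0); (0, 0, 2, 2); (2, 2, 0, 0))


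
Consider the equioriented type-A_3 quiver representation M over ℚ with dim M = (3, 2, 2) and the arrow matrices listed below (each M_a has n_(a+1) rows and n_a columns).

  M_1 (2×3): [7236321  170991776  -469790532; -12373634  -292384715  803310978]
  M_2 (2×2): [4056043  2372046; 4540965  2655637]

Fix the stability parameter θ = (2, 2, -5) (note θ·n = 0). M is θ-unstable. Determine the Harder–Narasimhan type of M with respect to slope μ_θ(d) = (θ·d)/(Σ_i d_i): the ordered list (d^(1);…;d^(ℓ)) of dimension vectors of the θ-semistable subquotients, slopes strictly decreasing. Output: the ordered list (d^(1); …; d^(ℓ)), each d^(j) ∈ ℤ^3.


Interval decomposition of M: I[1,1], I[1,3]^2.
HN type (ℓ=2): μ^(1)=2; μ^(2)=-1/3

((1, 0, 0); (2, 2, 2))


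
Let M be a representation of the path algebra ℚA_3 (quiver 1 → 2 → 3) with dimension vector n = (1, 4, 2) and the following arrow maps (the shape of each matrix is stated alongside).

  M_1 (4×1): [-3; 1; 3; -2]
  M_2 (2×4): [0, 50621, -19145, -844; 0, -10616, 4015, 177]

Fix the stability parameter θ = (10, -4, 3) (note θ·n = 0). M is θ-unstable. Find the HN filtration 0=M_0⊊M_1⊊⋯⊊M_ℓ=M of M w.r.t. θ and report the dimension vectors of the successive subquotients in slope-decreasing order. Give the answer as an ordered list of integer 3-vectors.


Barcode: M ≅ I[1,3], I[2,2]^2, I[2,3]. HN layers by μ_θ (2 steps, strictly decreasing):
  μ^(1)=3; μ^(2)=-4

((1, 1, 2); (0, 3, 0))


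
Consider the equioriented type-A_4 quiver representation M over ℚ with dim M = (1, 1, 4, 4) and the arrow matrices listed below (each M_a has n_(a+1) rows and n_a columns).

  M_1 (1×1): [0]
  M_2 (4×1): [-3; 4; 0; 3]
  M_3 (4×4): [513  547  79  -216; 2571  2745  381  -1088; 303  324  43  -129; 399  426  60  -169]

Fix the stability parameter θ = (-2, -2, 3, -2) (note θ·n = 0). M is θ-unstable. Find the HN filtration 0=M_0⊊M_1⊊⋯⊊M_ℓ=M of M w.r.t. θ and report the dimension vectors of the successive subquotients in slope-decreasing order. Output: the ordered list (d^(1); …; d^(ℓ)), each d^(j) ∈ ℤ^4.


Interval decomposition of M: I[1,1], I[2,4], I[3,3], I[3,4]^2, I[4,4].
HN type (ℓ=3): μ^(1)=3; μ^(2)=1/2; μ^(3)=-2

((0, 0, 1, 0); (0, 0, 3, 3); (1, 1, 0, 1))


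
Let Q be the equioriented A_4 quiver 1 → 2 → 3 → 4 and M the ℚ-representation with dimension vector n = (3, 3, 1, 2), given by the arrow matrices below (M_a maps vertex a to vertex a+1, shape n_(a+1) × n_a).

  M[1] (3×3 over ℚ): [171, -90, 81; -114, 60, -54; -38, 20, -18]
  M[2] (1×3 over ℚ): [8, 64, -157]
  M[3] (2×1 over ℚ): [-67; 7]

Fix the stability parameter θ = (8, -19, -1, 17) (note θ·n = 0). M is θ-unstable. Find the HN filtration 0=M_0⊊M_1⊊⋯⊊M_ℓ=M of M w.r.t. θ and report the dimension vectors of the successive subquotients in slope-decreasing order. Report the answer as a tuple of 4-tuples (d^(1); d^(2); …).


Barcode: M ≅ I[1,1]^2, I[1,4], I[2,2]^2, I[4,4]. HN layers by μ_θ (5 steps, strictly decreasing):
  μ^(1)=17; μ^(2)=8; μ^(3)=-1; μ^(4)=-11/2; μ^(5)=-19

((0, 0, 0, 2); (2, 0, 0, 0); (0, 0, 1, 0); (1, 1, 0, 0); (0, 2, 0, 0))


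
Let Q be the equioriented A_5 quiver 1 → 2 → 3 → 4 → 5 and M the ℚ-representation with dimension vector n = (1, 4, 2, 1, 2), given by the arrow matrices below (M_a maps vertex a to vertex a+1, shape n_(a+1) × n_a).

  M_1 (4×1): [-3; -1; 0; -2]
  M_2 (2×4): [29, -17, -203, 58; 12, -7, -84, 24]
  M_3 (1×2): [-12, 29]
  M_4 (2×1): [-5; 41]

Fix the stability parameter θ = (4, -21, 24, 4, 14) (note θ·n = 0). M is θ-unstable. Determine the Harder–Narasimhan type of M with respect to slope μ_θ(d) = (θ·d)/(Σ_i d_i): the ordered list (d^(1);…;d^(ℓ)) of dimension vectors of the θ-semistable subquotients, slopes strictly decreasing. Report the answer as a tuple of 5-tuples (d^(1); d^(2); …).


Interval decomposition of M: I[1,5], I[2,2]^2, I[2,3], I[5,5].
HN type (ℓ=4): μ^(1)=24; μ^(2)=14; μ^(3)=-17/2; μ^(4)=-21

((0, 0, 1, 0, 0); (0, 0, 1, 1, 2); (1, 1, 0, 0, 0); (0, 3, 0, 0, 0))


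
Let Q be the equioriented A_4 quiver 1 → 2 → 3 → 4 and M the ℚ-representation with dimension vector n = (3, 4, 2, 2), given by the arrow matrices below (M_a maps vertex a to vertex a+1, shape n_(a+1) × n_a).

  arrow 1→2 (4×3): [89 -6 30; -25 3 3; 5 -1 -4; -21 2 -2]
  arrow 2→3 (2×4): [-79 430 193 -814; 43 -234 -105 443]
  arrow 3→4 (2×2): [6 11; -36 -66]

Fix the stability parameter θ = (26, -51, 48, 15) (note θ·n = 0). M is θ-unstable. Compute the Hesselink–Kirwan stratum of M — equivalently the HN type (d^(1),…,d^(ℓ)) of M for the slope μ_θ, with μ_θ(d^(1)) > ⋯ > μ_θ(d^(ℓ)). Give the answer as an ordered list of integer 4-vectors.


Interval decomposition of M: I[1,2], I[1,3], I[1,4], I[2,2], I[4,4].
HN type (ℓ=5): μ^(1)=48; μ^(2)=63/2; μ^(3)=15; μ^(4)=-25/2; μ^(5)=-51

((0, 0, 1, 0); (0, 0, 1, 1); (0, 0, 0, 1); (3, 3, 0, 0); (0, 1, 0, 0))


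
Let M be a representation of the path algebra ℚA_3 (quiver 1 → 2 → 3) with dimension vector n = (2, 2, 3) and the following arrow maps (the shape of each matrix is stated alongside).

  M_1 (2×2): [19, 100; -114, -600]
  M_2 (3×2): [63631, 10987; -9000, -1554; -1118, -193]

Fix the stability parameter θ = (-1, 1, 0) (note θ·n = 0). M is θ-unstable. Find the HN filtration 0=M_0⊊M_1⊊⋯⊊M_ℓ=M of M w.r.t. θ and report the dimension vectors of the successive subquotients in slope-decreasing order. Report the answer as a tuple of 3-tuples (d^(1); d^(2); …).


Barcode: M ≅ I[1,1], I[1,3], I[2,3], I[3,3]. HN layers by μ_θ (3 steps, strictly decreasing):
  μ^(1)=1/2; μ^(2)=0; μ^(3)=-1

((0, 2, 2); (0, 0, 1); (2, 0, 0))


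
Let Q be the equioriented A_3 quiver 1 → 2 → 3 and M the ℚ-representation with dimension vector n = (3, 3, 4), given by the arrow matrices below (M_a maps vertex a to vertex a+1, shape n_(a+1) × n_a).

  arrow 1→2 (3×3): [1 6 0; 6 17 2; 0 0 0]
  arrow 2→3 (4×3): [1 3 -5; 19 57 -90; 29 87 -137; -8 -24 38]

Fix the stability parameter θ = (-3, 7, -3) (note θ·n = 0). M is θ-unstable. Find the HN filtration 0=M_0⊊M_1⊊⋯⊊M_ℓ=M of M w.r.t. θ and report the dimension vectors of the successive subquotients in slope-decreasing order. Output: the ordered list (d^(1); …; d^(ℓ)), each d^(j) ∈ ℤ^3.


Interval decomposition of M: I[1,1], I[1,2], I[1,3], I[2,3], I[3,3]^2.
HN type (ℓ=3): μ^(1)=7; μ^(2)=2; μ^(3)=-3

((0, 1, 0); (0, 2, 2); (3, 0, 2))


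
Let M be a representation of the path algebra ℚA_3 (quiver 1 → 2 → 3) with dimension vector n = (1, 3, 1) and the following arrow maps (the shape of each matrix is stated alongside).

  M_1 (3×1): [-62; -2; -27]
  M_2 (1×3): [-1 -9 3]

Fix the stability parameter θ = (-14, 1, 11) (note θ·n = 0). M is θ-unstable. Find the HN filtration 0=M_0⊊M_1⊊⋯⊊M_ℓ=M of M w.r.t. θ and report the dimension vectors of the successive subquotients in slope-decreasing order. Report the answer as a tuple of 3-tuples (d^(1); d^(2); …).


Barcode: M ≅ I[1,3], I[2,2]^2. HN layers by μ_θ (3 steps, strictly decreasing):
  μ^(1)=11; μ^(2)=1; μ^(3)=-14

((0, 0, 1); (0, 3, 0); (1, 0, 0))


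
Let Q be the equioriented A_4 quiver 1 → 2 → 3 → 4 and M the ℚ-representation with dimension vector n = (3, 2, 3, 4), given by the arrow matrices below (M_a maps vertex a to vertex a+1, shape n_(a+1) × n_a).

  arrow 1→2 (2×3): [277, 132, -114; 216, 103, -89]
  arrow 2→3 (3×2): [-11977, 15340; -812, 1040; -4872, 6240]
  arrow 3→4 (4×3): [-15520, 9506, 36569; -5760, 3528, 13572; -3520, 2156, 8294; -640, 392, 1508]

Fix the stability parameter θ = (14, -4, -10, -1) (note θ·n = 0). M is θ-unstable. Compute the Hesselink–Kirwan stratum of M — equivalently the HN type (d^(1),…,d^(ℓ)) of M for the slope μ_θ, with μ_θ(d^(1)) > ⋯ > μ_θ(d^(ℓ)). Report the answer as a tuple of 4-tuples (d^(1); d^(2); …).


Barcode: M ≅ I[1,1], I[1,2], I[1,3], I[3,3], I[3,4], I[4,4]^3. HN layers by μ_θ (5 steps, strictly decreasing):
  μ^(1)=14; μ^(2)=5; μ^(3)=0; μ^(4)=-1; μ^(5)=-10

((1, 0, 0, 0); (1, 1, 0, 0); (1, 1, 1, 0); (0, 0, 0, 4); (0, 0, 2, 0))
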